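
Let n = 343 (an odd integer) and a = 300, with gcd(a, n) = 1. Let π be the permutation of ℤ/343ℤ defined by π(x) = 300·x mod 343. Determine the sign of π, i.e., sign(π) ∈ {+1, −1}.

Start at x=111: 111 → 29 → 125 → 113 → 286 → 50 → 251 → … (one orbit).
π_300 has 10 disjoint cycles with lengths [98, 98, 98, 14, 14, 14, 2, 2, 2, 1] on {0,…,342}.
sign(π) = (−1)^{n − #cycles} = (−1)^{343−10} = (−1)^333 = -1.

-1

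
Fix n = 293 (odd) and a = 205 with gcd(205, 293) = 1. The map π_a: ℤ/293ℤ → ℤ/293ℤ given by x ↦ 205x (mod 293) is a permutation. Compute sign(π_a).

Trace 124: π^k(124) = [124, 222, 95, 137, 250, 268, 149] for k=0..6.
Cycle lengths of π_205 on ℤ/293ℤ: [73, 73, 73, 73, 1]; 5 cycles in total.
Σ(ℓ_i−1) = 293−5 = 288; sign = (−1)^288 = +1.
Check: (205/293) = +1 by Zolotarev.

+1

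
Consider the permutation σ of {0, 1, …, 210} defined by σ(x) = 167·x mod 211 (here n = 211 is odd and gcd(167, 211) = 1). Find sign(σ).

Orbit of 50 under x↦167x: [50, 121, 162, 46, 86, 14, 17]… (length divides ord_211(167)).
Decompose π into cycles: lengths [210, 1] (2 cycles, including the fixed point 0).
2 cycles on 211: each ℓ→(−1)^(ℓ−1), product (−1)^209 = -1.

-1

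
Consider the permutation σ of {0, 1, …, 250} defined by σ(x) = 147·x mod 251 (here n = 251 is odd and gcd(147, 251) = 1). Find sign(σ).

+1

Trace 88: π^k(88) = [88, 135, 16, 93, 117, 131, 181] for k=0..6.
Decompose π into cycles: lengths [125, 125, 1] (3 cycles, including the fixed point 0).
With 3 cycles on 251 points, sign = (−1)^{251−3} = +1.
The Jacobi symbol (147|251) = +1 (Zolotarev) agrees.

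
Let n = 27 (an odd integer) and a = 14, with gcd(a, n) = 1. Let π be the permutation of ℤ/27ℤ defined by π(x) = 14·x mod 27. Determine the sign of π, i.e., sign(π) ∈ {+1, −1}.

Start at x=25: 25 → 26 → 13 → 20 → 10 → 5 → 16 → … (one orbit).
Cycle type of π: 18 + 6 + 2 + 1; total 4 cycles.
With 4 cycles on 27 points, sign = (−1)^{27−4} = -1.
Via Zolotarev, sign(π_{14}) = (14|27) = -1.

-1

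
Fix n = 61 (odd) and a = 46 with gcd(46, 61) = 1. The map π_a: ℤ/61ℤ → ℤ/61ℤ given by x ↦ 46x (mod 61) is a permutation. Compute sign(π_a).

Orbit of 39 under x↦46x: [39, 25, 52, 13, 49, 58, 45]… (length divides ord_61(46)).
Cycle lengths of π_46 on ℤ/61ℤ: [30, 30, 1]; 3 cycles in total.
sign(π) = (−1)^{n − #cycles} = (−1)^{61−3} = (−1)^58 = +1.

+1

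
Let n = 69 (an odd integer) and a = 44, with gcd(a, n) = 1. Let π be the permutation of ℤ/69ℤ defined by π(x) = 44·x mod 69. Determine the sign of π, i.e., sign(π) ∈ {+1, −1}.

+1

Start at x=20: 20 → 52 → 11 → 1 → 44 → 4 → 38 → … (one orbit).
Cycle lengths of π_44 on ℤ/69ℤ: [22, 22, 22, 2, 1]; 5 cycles in total.
sign(π) = (−1)^{n − #cycles} = (−1)^{69−5} = (−1)^64 = +1.
The Jacobi symbol (44|69) = +1 (Zolotarev) agrees.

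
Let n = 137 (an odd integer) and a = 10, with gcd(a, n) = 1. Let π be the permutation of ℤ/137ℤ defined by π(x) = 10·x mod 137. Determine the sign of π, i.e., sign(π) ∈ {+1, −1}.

Orbit of 10 under x↦10x: [10, 100, 41, 136, 127, 37, 96]… (length divides ord_137(10)).
Cycle lengths of π_10 on ℤ/137ℤ: [8, 8, 8, 8, 8, 8, 8, 8, 8, 8, 8, 8, 8, 8, 8, 8, 8, 1]; 18 cycles in total.
18 cycles on 137: each ℓ→(−1)^(ℓ−1), product (−1)^119 = -1.

-1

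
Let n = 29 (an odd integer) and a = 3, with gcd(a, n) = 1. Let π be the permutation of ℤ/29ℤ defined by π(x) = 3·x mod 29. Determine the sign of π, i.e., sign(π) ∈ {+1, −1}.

-1

Trace 5: π^k(5) = [5, 15, 16, 19, 28, 26, 20] for k=0..6.
The orbit structure of x ↦ 3x mod 29: 2 orbits of sizes [28, 1].
n − c = 29 − 2 = 27; sign = (−1)^27 = -1.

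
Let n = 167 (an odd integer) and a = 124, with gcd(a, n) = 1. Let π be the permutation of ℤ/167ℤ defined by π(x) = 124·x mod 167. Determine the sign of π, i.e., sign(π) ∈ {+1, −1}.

+1

Start at x=94: 94 → 133 → 126 → 93 → 9 → 114 → 108 → … (one orbit).
π_124 has 3 disjoint cycles with lengths [83, 83, 1] on {0,…,166}.
167 − 3 = 164 transpositions; sign(π) = (−1)^164 = +1.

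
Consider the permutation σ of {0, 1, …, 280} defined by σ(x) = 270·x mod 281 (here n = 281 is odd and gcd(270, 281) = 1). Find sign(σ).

-1

Start at x=56: 56 → 227 → 32 → 210 → 219 → 120 → 85 → … (one orbit).
The orbit structure of x ↦ 270x mod 281: 2 orbits of sizes [280, 1].
With 2 cycles on 281 points, sign = (−1)^{281−2} = -1.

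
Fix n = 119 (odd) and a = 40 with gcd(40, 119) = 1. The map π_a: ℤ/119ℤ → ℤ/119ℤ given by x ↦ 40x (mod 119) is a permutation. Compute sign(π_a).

+1

Orbit of 15 under x↦40x: [15, 5, 81, 27, 9, 3, 1]… (length divides ord_119(40)).
The orbit structure of x ↦ 40x mod 119: 5 orbits of sizes [48, 48, 16, 6, 1].
n − c = 119 − 5 = 114; sign = (−1)^114 = +1.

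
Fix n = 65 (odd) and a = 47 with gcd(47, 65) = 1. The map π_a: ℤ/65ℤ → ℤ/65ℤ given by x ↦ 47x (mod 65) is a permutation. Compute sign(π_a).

Start at x=47: 47 → 64 → 18 → 1 → 47 (one orbit).
17 cycles of lengths [4, 4, 4, 4, 4, 4, 4, 4, 4, 4, 4, 4, 4, 4, 4, 4, 1].
65 − 17 = 48 transpositions; sign(π) = (−1)^48 = +1.
Check: (47/65) = +1 by Zolotarev.

+1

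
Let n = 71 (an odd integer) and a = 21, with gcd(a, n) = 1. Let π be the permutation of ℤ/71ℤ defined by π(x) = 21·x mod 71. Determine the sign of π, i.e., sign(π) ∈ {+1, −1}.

Start at x=22: 22 → 36 → 46 → 43 → 51 → 6 → 55 → … (one orbit).
The orbit structure of x ↦ 21x mod 71: 2 orbits of sizes [70, 1].
sign(π) = (−1)^{n − #cycles} = (−1)^{71−2} = (−1)^69 = -1.
Check: (21/71) = -1 by Zolotarev.

-1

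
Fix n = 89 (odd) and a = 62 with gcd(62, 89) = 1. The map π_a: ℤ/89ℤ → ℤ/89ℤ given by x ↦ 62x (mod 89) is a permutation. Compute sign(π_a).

-1

Trace 87: π^k(87) = [87, 54, 55, 28, 45, 31, 53] for k=0..6.
π_62 has 2 disjoint cycles with lengths [88, 1] on {0,…,88}.
2 cycles on 89: each ℓ→(−1)^(ℓ−1), product (−1)^87 = -1.
Via Zolotarev, sign(π_{62}) = (62|89) = -1.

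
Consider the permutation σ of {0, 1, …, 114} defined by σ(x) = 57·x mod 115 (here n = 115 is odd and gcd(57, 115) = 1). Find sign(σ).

+1

Start at x=97: 97 → 9 → 53 → 31 → 42 → 94 → 68 → … (one orbit).
Cycle type of π: 44×2 + 22 + 4 + 1; total 5 cycles.
Σ(ℓ_i−1) = 115−5 = 110; sign = (−1)^110 = +1.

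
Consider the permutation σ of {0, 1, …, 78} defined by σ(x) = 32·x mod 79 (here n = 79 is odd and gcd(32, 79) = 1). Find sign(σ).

+1

Start at x=18: 18 → 23 → 25 → 10 → 4 → 49 → 67 → … (one orbit).
Cycle type of π: 39×2 + 1; total 3 cycles.
sign(π) = (−1)^{n − #cycles} = (−1)^{79−3} = (−1)^76 = +1.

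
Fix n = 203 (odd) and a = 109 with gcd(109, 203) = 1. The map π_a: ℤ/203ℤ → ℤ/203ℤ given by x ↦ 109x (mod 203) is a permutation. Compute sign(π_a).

Trace 120: π^k(120) = [120, 88, 51, 78, 179, 23, 71] for k=0..6.
9 cycles of lengths [42, 42, 42, 42, 14, 14, 3, 3, 1].
n − c = 203 − 9 = 194; sign = (−1)^194 = +1.

+1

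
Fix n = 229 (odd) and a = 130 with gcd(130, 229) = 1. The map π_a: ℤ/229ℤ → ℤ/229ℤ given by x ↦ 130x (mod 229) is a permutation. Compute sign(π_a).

Orbit of 43 under x↦130x: [43, 94, 83, 27, 75, 132, 214]… (length divides ord_229(130)).
5 cycles of lengths [57, 57, 57, 57, 1].
5 cycles on 229: each ℓ→(−1)^(ℓ−1), product (−1)^224 = +1.
Check: (130/229) = +1 by Zolotarev.

+1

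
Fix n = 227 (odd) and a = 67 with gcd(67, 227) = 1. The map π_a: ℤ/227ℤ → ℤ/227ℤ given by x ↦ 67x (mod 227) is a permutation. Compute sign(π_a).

-1

Start at x=216: 216 → 171 → 107 → 132 → 218 → 78 → 5 → … (one orbit).
Cycle type of π: 226 + 1; total 2 cycles.
sign(π) = (−1)^{n − #cycles} = (−1)^{227−2} = (−1)^225 = -1.
(67|227)_J = -1 (Zolotarev's lemma cross-check).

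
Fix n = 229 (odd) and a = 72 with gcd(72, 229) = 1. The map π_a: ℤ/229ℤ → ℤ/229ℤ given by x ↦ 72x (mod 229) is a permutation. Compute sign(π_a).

-1

Orbit of 188 under x↦72x: [188, 25, 197, 215, 137, 17, 79]… (length divides ord_229(72)).
Cycle type of π: 228 + 1; total 2 cycles.
Σ(ℓ_i−1) = 229−2 = 227; sign = (−1)^227 = -1.
Zolotarev: (72|229) = -1, matching the cycle-count sign.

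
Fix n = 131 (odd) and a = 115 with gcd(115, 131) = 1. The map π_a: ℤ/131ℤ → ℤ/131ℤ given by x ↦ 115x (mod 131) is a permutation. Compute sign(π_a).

Orbit of 108 under x↦115x: [108, 106, 7, 19, 89, 17, 121]… (length divides ord_131(115)).
The orbit structure of x ↦ 115x mod 131: 2 orbits of sizes [130, 1].
n − c = 131 − 2 = 129; sign = (−1)^129 = -1.
Zolotarev: (115|131) = -1, matching the cycle-count sign.

-1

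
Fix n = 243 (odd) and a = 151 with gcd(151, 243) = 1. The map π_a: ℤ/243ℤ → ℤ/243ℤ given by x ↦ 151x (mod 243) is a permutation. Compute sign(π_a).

Start at x=217: 217 → 205 → 94 → 100 → 34 → 31 → 64 → … (one orbit).
The orbit structure of x ↦ 151x mod 243: 11 orbits of sizes [81, 81, 27, 27, 9, 9, 3, 3, 1, 1, 1].
n − c = 243 − 11 = 232; sign = (−1)^232 = +1.
(151|243)_J = +1 (Zolotarev's lemma cross-check).

+1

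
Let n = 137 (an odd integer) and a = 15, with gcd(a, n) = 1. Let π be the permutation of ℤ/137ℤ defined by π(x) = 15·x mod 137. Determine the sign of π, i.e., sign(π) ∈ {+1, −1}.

+1

Trace 77: π^k(77) = [77, 59, 63, 123, 64, 1, 15] for k=0..6.
Cycle type of π: 34×4 + 1; total 5 cycles.
With 5 cycles on 137 points, sign = (−1)^{137−5} = +1.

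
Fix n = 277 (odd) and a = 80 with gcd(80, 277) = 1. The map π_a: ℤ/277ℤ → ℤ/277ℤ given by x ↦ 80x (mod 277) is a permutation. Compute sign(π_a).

-1

Trace 143: π^k(143) = [143, 83, 269, 191, 45, 276, 197] for k=0..6.
Cycle type of π: 276 + 1; total 2 cycles.
sign(π) = (−1)^{n − #cycles} = (−1)^{277−2} = (−1)^275 = -1.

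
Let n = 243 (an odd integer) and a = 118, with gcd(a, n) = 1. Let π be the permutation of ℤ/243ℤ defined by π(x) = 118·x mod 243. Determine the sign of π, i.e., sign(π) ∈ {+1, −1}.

+1

Orbit of 145 under x↦118x: [145, 100, 136, 10, 208, 1, 118]… (length divides ord_243(118)).
Decompose π into cycles: lengths [27, 27, 27, 27, 27, 27, 9, 9, 9, 9, 9, 9, 3, 3, 3, 3, 3, 3, 1, 1, 1, 1, 1, 1, 1, 1, 1] (27 cycles, including the fixed point 0).
Σ(ℓ_i−1) = 243−27 = 216; sign = (−1)^216 = +1.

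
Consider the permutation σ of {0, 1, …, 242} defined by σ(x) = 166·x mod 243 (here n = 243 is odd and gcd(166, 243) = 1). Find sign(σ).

Orbit of 178 under x↦166x: [178, 145, 13, 214, 46, 103, 88]… (length divides ord_243(166)).
Cycle type of π: 81×2 + 27×2 + 9×2 + 3×2 + 1×3; total 11 cycles.
11 cycles on 243: each ℓ→(−1)^(ℓ−1), product (−1)^232 = +1.
The Jacobi symbol (166|243) = +1 (Zolotarev) agrees.

+1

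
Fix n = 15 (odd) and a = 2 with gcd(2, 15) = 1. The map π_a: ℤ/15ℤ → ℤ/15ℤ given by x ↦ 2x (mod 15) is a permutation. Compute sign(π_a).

+1

Trace 2: π^k(2) = [2, 4, 8, 1] for k=0..3.
Decompose π into cycles: lengths [4, 4, 4, 2, 1] (5 cycles, including the fixed point 0).
sign(π) = (−1)^{n − #cycles} = (−1)^{15−5} = (−1)^10 = +1.
(2|15)_J = +1 (Zolotarev's lemma cross-check).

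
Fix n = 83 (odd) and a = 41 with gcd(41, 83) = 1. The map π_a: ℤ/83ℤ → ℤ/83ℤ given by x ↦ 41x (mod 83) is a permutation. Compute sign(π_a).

Trace 10: π^k(10) = [10, 78, 44, 61, 11, 36, 65] for k=0..6.
Cycle type of π: 41×2 + 1; total 3 cycles.
3 cycles on 83: each ℓ→(−1)^(ℓ−1), product (−1)^80 = +1.
Zolotarev: (41|83) = +1, matching the cycle-count sign.

+1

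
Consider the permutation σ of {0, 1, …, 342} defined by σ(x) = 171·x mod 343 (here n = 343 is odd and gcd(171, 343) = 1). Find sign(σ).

-1

Start at x=73: 73 → 135 → 104 → 291 → 26 → 330 → 178 → … (one orbit).
4 cycles of lengths [294, 42, 6, 1].
sign(π) = (−1)^{n − #cycles} = (−1)^{343−4} = (−1)^339 = -1.
Check: (171/343) = -1 by Zolotarev.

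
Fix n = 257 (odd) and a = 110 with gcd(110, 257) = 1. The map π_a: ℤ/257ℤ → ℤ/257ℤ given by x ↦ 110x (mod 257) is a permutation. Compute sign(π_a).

-1

Orbit of 253 under x↦110x: [253, 74, 173, 12, 35, 252, 221]… (length divides ord_257(110)).
π_110 has 2 disjoint cycles with lengths [256, 1] on {0,…,256}.
With 2 cycles on 257 points, sign = (−1)^{257−2} = -1.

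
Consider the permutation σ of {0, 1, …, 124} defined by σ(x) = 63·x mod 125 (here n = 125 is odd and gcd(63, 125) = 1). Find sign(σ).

Start at x=59: 59 → 92 → 46 → 23 → 74 → 37 → 81 → … (one orbit).
Cycle type of π: 100 + 20 + 4 + 1; total 4 cycles.
sign(π) = (−1)^{n − #cycles} = (−1)^{125−4} = (−1)^121 = -1.
Zolotarev: (63|125) = -1, matching the cycle-count sign.

-1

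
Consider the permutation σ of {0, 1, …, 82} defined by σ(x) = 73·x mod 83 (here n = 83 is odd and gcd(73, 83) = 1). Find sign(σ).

-1

Orbit of 2 under x↦73x: [2, 63, 34, 75, 80, 30, 32]… (length divides ord_83(73)).
π_73 has 2 disjoint cycles with lengths [82, 1] on {0,…,82}.
With 2 cycles on 83 points, sign = (−1)^{83−2} = -1.
(73|83)_J = -1 (Zolotarev's lemma cross-check).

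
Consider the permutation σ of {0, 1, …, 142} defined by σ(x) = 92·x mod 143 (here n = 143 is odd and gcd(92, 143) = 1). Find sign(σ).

+1

Start at x=92: 92 → 27 → 53 → 14 → 1 → 92 (one orbit).
Decompose π into cycles: lengths [5, 5, 5, 5, 5, 5, 5, 5, 5, 5, 5, 5, 5, 5, 5, 5, 5, 5, 5, 5, 5, 5, 5, 5, 5, 5, 1, 1, 1, 1, 1, 1, 1, 1, 1, 1, 1, 1, 1] (39 cycles, including the fixed point 0).
143 − 39 = 104 transpositions; sign(π) = (−1)^104 = +1.
The Jacobi symbol (92|143) = +1 (Zolotarev) agrees.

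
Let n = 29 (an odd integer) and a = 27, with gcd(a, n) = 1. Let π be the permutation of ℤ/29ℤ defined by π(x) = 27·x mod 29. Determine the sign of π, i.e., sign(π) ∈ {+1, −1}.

-1

Trace 5: π^k(5) = [5, 19, 20, 18, 22, 14, 1] for k=0..6.
The orbit structure of x ↦ 27x mod 29: 2 orbits of sizes [28, 1].
sign(π) = (−1)^{n − #cycles} = (−1)^{29−2} = (−1)^27 = -1.
Via Zolotarev, sign(π_{27}) = (27|29) = -1.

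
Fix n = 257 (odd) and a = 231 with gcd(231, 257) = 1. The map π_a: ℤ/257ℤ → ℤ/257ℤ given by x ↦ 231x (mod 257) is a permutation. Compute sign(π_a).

Start at x=100: 100 → 227 → 9 → 23 → 173 → 128 → 13 → … (one orbit).
3 cycles of lengths [128, 128, 1].
3 cycles on 257: each ℓ→(−1)^(ℓ−1), product (−1)^254 = +1.
Zolotarev: (231|257) = +1, matching the cycle-count sign.

+1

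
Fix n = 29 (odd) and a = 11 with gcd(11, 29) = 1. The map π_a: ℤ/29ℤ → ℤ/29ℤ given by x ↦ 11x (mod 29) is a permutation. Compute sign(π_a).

Orbit of 13 under x↦11x: [13, 27, 7, 19, 6, 8, 1]… (length divides ord_29(11)).
Cycle type of π: 28 + 1; total 2 cycles.
sign(π) = (−1)^{n − #cycles} = (−1)^{29−2} = (−1)^27 = -1.

-1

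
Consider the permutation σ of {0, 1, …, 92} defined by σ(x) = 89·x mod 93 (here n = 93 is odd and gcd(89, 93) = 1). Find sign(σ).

Orbit of 29 under x↦89x: [29, 70, 92, 4, 77, 64, 23]… (length divides ord_93(89)).
The orbit structure of x ↦ 89x mod 93: 11 orbits of sizes [10, 10, 10, 10, 10, 10, 10, 10, 10, 2, 1].
n − c = 93 − 11 = 82; sign = (−1)^82 = +1.
Check: (89/93) = +1 by Zolotarev.

+1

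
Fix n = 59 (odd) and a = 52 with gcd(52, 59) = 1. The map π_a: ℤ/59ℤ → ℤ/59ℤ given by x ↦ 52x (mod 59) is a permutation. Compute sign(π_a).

Trace 36: π^k(36) = [36, 43, 53, 42, 1, 52, 49] for k=0..6.
Cycle type of π: 58 + 1; total 2 cycles.
Σ(ℓ_i−1) = 59−2 = 57; sign = (−1)^57 = -1.
Check: (52/59) = -1 by Zolotarev.

-1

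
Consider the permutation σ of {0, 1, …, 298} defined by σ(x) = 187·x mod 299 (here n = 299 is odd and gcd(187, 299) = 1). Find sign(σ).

Start at x=151: 151 → 131 → 278 → 259 → 294 → 261 → 70 → … (one orbit).
Cycle type of π: 44×6 + 11×2 + 4×3 + 1; total 12 cycles.
Σ(ℓ_i−1) = 299−12 = 287; sign = (−1)^287 = -1.
Check: (187/299) = -1 by Zolotarev.

-1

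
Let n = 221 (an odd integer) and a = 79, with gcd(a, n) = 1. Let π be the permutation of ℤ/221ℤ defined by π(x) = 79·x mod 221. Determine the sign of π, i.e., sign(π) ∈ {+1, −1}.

-1

Orbit of 66 under x↦79x: [66, 131, 183, 92, 196, 14, 1]… (length divides ord_221(79)).
The orbit structure of x ↦ 79x mod 221: 26 orbits of sizes [16, 16, 16, 16, 16, 16, 16, 16, 16, 16, 16, 16, 16, 1, 1, 1, 1, 1, 1, 1, 1, 1, 1, 1, 1, 1].
sign(π) = (−1)^{n − #cycles} = (−1)^{221−26} = (−1)^195 = -1.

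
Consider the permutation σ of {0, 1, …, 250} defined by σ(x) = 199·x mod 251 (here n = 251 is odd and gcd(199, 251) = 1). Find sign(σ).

-1

Start at x=118: 118 → 139 → 51 → 109 → 105 → 62 → 39 → … (one orbit).
Cycle lengths of π_199 on ℤ/251ℤ: [250, 1]; 2 cycles in total.
n − c = 251 − 2 = 249; sign = (−1)^249 = -1.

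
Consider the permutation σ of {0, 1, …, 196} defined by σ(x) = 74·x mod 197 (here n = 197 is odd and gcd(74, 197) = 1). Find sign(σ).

-1

Trace 91: π^k(91) = [91, 36, 103, 136, 17, 76, 108] for k=0..6.
The orbit structure of x ↦ 74x mod 197: 2 orbits of sizes [196, 1].
Σ(ℓ_i−1) = 197−2 = 195; sign = (−1)^195 = -1.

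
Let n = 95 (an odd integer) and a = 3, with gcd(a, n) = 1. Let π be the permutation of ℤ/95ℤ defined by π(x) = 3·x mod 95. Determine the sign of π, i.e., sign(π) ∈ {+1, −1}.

+1

Trace 12: π^k(12) = [12, 36, 13, 39, 22, 66, 8] for k=0..6.
5 cycles of lengths [36, 36, 18, 4, 1].
5 cycles on 95: each ℓ→(−1)^(ℓ−1), product (−1)^90 = +1.
Via Zolotarev, sign(π_{3}) = (3|95) = +1.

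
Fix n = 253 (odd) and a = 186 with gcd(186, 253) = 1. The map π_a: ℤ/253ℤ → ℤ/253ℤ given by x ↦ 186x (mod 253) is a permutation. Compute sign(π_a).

Trace 186: π^k(186) = [186, 188, 54, 177, 32, 133, 197] for k=0..6.
Cycle lengths of π_186 on ℤ/253ℤ: [22, 22, 22, 22, 22, 22, 22, 22, 22, 22, 11, 11, 2, 2, 2, 2, 2, 1]; 18 cycles in total.
With 18 cycles on 253 points, sign = (−1)^{253−18} = -1.
(186|253)_J = -1 (Zolotarev's lemma cross-check).

-1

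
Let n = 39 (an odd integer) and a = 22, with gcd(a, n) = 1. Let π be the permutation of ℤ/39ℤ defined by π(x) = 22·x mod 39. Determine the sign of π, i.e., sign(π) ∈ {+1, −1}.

+1

Orbit of 16 under x↦22x: [16, 1, 22]… (length divides ord_39(22)).
π_22 has 15 disjoint cycles with lengths [3, 3, 3, 3, 3, 3, 3, 3, 3, 3, 3, 3, 1, 1, 1] on {0,…,38}.
n − c = 39 − 15 = 24; sign = (−1)^24 = +1.
The Jacobi symbol (22|39) = +1 (Zolotarev) agrees.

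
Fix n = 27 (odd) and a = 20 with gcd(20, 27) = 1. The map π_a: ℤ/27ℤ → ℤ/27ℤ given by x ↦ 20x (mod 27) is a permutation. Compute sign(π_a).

Start at x=8: 8 → 25 → 14 → 10 → 11 → 4 → 26 → … (one orbit).
π_20 has 4 disjoint cycles with lengths [18, 6, 2, 1] on {0,…,26}.
With 4 cycles on 27 points, sign = (−1)^{27−4} = -1.
The Jacobi symbol (20|27) = -1 (Zolotarev) agrees.

-1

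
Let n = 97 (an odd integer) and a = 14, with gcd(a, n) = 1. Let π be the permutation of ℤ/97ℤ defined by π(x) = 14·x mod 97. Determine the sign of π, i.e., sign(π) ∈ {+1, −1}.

-1

Orbit of 83 under x↦14x: [83, 95, 69, 93, 41, 89, 82]… (length divides ord_97(14)).
π_14 has 2 disjoint cycles with lengths [96, 1] on {0,…,96}.
With 2 cycles on 97 points, sign = (−1)^{97−2} = -1.
(14|97)_J = -1 (Zolotarev's lemma cross-check).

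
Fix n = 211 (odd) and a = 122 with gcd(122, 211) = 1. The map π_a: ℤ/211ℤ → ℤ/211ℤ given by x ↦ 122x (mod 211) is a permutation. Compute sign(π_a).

Start at x=13: 13 → 109 → 5 → 188 → 148 → 121 → 203 → … (one orbit).
Cycle type of π: 35×6 + 1; total 7 cycles.
Σ(ℓ_i−1) = 211−7 = 204; sign = (−1)^204 = +1.
Check: (122/211) = +1 by Zolotarev.

+1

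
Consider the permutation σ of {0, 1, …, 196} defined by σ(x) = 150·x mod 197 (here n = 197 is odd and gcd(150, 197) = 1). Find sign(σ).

Orbit of 190 under x↦150x: [190, 132, 100, 28, 63, 191, 85]… (length divides ord_197(150)).
Decompose π into cycles: lengths [49, 49, 49, 49, 1] (5 cycles, including the fixed point 0).
Σ(ℓ_i−1) = 197−5 = 192; sign = (−1)^192 = +1.
Via Zolotarev, sign(π_{150}) = (150|197) = +1.

+1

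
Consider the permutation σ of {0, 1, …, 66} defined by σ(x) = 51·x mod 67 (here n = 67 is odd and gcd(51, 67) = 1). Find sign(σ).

Trace 52: π^k(52) = [52, 39, 46, 1, 51, 55, 58] for k=0..6.
Cycle type of π: 66 + 1; total 2 cycles.
n − c = 67 − 2 = 65; sign = (−1)^65 = -1.
Via Zolotarev, sign(π_{51}) = (51|67) = -1.

-1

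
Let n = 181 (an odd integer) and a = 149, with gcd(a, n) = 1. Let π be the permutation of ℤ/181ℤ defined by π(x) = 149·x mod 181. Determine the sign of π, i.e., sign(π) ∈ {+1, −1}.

-1

Orbit of 116 under x↦149x: [116, 89, 48, 93, 101, 26, 73]… (length divides ord_181(149)).
Cycle lengths of π_149 on ℤ/181ℤ: [36, 36, 36, 36, 36, 1]; 6 cycles in total.
6 cycles on 181: each ℓ→(−1)^(ℓ−1), product (−1)^175 = -1.
The Jacobi symbol (149|181) = -1 (Zolotarev) agrees.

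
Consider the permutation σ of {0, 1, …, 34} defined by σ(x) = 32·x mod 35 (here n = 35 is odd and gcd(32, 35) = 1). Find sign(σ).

Orbit of 32 under x↦32x: [32, 9, 8, 11, 2, 29, 18]… (length divides ord_35(32)).
The orbit structure of x ↦ 32x mod 35: 6 orbits of sizes [12, 12, 4, 3, 3, 1].
With 6 cycles on 35 points, sign = (−1)^{35−6} = -1.
The Jacobi symbol (32|35) = -1 (Zolotarev) agrees.

-1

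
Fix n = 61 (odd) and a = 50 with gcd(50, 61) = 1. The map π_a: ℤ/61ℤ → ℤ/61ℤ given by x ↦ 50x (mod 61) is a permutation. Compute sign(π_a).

-1

Orbit of 1 under x↦50x: [1, 50, 60, 11]… (length divides ord_61(50)).
Cycle lengths of π_50 on ℤ/61ℤ: [4, 4, 4, 4, 4, 4, 4, 4, 4, 4, 4, 4, 4, 4, 4, 1]; 16 cycles in total.
16 cycles on 61: each ℓ→(−1)^(ℓ−1), product (−1)^45 = -1.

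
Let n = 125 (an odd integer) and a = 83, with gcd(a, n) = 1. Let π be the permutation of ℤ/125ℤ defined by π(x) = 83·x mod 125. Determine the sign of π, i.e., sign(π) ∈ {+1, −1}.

-1

Trace 117: π^k(117) = [117, 86, 13, 79, 57, 106, 48] for k=0..6.
Cycle lengths of π_83 on ℤ/125ℤ: [100, 20, 4, 1]; 4 cycles in total.
Σ(ℓ_i−1) = 125−4 = 121; sign = (−1)^121 = -1.
Zolotarev: (83|125) = -1, matching the cycle-count sign.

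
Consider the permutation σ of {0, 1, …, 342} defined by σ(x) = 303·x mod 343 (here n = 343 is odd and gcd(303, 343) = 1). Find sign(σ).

Orbit of 256 under x↦303x: [256, 50, 58, 81, 190, 289, 102]… (length divides ord_343(303)).
π_303 has 7 disjoint cycles with lengths [147, 147, 21, 21, 3, 3, 1] on {0,…,342}.
7 cycles on 343: each ℓ→(−1)^(ℓ−1), product (−1)^336 = +1.
Via Zolotarev, sign(π_{303}) = (303|343) = +1.

+1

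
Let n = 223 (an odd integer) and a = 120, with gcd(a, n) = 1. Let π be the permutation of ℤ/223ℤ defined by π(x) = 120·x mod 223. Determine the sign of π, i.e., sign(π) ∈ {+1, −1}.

+1

Start at x=119: 119 → 8 → 68 → 132 → 7 → 171 → 4 → … (one orbit).
Cycle type of π: 37×6 + 1; total 7 cycles.
7 cycles on 223: each ℓ→(−1)^(ℓ−1), product (−1)^216 = +1.
Zolotarev: (120|223) = +1, matching the cycle-count sign.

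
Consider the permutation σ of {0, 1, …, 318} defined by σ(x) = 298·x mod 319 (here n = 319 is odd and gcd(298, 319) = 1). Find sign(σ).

Trace 23: π^k(23) = [23, 155, 254, 89, 45, 12, 67] for k=0..6.
Decompose π into cycles: lengths [28, 28, 28, 28, 28, 28, 28, 28, 28, 28, 28, 1, 1, 1, 1, 1, 1, 1, 1, 1, 1, 1] (22 cycles, including the fixed point 0).
Σ(ℓ_i−1) = 319−22 = 297; sign = (−1)^297 = -1.
(298|319)_J = -1 (Zolotarev's lemma cross-check).

-1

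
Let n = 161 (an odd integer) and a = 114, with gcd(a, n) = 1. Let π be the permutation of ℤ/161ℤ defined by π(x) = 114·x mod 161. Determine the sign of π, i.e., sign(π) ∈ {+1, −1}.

-1

Start at x=1: 1 → 114 → 116 → 22 → 93 → 137 → 1 (one orbit).
The orbit structure of x ↦ 114x mod 161: 36 orbits of sizes [6, 6, 6, 6, 6, 6, 6, 6, 6, 6, 6, 6, 6, 6, 6, 6, 6, 6, 6, 6, 6, 6, 3, 3, 2, 2, 2, 2, 2, 2, 2, 2, 2, 2, 2, 1].
With 36 cycles on 161 points, sign = (−1)^{161−36} = -1.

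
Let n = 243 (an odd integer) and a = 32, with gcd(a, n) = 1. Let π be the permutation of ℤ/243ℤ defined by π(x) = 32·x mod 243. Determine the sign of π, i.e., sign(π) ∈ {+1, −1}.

Start at x=44: 44 → 193 → 101 → 73 → 149 → 151 → 215 → … (one orbit).
Cycle type of π: 162 + 54 + 18 + 6 + 2 + 1; total 6 cycles.
243 − 6 = 237 transpositions; sign(π) = (−1)^237 = -1.
Via Zolotarev, sign(π_{32}) = (32|243) = -1.

-1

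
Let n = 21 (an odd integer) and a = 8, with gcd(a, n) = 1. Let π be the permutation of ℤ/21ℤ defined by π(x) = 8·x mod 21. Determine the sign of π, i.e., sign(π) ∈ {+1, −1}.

Orbit of 8 under x↦8x: [8, 1]… (length divides ord_21(8)).
The orbit structure of x ↦ 8x mod 21: 14 orbits of sizes [2, 2, 2, 2, 2, 2, 2, 1, 1, 1, 1, 1, 1, 1].
sign(π) = (−1)^{n − #cycles} = (−1)^{21−14} = (−1)^7 = -1.
Zolotarev: (8|21) = -1, matching the cycle-count sign.

-1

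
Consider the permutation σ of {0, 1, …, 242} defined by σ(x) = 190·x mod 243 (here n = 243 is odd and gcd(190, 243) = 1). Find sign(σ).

+1

Trace 109: π^k(109) = [109, 55, 1, 190, 136, 82, 28] for k=0..6.
π_190 has 63 disjoint cycles with lengths [9, 9, 9, 9, 9, 9, 9, 9, 9, 9, 9, 9, 9, 9, 9, 9, 9, 9, 3, 3, 3, 3, 3, 3, 3, 3, 3, 3, 3, 3, 3, 3, 3, 3, 3, 3, 1, 1, 1, 1, 1, 1, 1, 1, 1, 1, 1, 1, 1, 1, 1, 1, 1, 1, 1, 1, 1, 1, 1, 1, 1, 1, 1] on {0,…,242}.
63 cycles on 243: each ℓ→(−1)^(ℓ−1), product (−1)^180 = +1.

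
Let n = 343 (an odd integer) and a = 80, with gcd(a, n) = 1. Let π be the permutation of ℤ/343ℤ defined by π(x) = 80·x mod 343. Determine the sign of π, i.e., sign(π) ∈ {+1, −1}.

Trace 275: π^k(275) = [275, 48, 67, 215, 50, 227, 324] for k=0..6.
The orbit structure of x ↦ 80x mod 343: 16 orbits of sizes [42, 42, 42, 42, 42, 42, 42, 6, 6, 6, 6, 6, 6, 6, 6, 1].
With 16 cycles on 343 points, sign = (−1)^{343−16} = -1.
The Jacobi symbol (80|343) = -1 (Zolotarev) agrees.

-1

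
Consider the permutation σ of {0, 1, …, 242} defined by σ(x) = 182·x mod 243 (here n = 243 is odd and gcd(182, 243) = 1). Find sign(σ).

-1

Start at x=224: 224 → 187 → 14 → 118 → 92 → 220 → 188 → … (one orbit).
6 cycles of lengths [162, 54, 18, 6, 2, 1].
243 − 6 = 237 transpositions; sign(π) = (−1)^237 = -1.
Zolotarev: (182|243) = -1, matching the cycle-count sign.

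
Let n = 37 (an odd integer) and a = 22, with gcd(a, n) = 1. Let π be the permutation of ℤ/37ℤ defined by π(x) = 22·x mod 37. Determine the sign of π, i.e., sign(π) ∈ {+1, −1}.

-1

Orbit of 19 under x↦22x: [19, 11, 20, 33, 23, 25, 32]… (length divides ord_37(22)).
Cycle type of π: 36 + 1; total 2 cycles.
Σ(ℓ_i−1) = 37−2 = 35; sign = (−1)^35 = -1.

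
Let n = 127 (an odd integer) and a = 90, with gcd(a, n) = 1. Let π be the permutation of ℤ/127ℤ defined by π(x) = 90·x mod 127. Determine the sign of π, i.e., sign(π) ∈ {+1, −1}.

-1

Trace 1: π^k(1) = [1, 90, 99, 20, 22, 75, 19] for k=0..6.
Cycle lengths of π_90 on ℤ/127ℤ: [18, 18, 18, 18, 18, 18, 18, 1]; 8 cycles in total.
n − c = 127 − 8 = 119; sign = (−1)^119 = -1.
Zolotarev: (90|127) = -1, matching the cycle-count sign.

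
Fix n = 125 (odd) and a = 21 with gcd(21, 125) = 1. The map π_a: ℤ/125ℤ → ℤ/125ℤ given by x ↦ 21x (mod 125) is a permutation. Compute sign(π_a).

+1

Trace 91: π^k(91) = [91, 36, 6, 1, 21, 66, 11] for k=0..6.
π_21 has 13 disjoint cycles with lengths [25, 25, 25, 25, 5, 5, 5, 5, 1, 1, 1, 1, 1] on {0,…,124}.
n − c = 125 − 13 = 112; sign = (−1)^112 = +1.
Via Zolotarev, sign(π_{21}) = (21|125) = +1.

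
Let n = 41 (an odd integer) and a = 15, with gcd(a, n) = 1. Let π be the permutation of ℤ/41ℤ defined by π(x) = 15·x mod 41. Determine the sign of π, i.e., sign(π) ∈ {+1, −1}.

Start at x=20: 20 → 13 → 31 → 14 → 5 → 34 → 18 → … (one orbit).
π_15 has 2 disjoint cycles with lengths [40, 1] on {0,…,40}.
41 − 2 = 39 transpositions; sign(π) = (−1)^39 = -1.
Via Zolotarev, sign(π_{15}) = (15|41) = -1.

-1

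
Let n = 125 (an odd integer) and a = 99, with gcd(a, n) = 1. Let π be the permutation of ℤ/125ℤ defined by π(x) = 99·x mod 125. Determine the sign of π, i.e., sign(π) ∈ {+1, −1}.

+1

Trace 101: π^k(101) = [101, 124, 26, 74, 76, 24, 1] for k=0..6.
Cycle type of π: 10×10 + 2×12 + 1; total 23 cycles.
Σ(ℓ_i−1) = 125−23 = 102; sign = (−1)^102 = +1.
Via Zolotarev, sign(π_{99}) = (99|125) = +1.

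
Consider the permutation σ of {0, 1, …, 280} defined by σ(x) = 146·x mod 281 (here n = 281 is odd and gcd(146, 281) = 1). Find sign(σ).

Orbit of 49 under x↦146x: [49, 129, 7, 179, 1, 146, 241]… (length divides ord_281(146)).
Cycle lengths of π_146 on ℤ/281ℤ: [40, 40, 40, 40, 40, 40, 40, 1]; 8 cycles in total.
8 cycles on 281: each ℓ→(−1)^(ℓ−1), product (−1)^273 = -1.
Zolotarev: (146|281) = -1, matching the cycle-count sign.

-1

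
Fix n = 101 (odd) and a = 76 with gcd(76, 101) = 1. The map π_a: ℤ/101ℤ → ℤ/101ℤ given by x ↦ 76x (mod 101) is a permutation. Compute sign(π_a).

+1

Trace 14: π^k(14) = [14, 54, 64, 16, 4, 1, 76] for k=0..6.
Decompose π into cycles: lengths [50, 50, 1] (3 cycles, including the fixed point 0).
With 3 cycles on 101 points, sign = (−1)^{101−3} = +1.
Zolotarev: (76|101) = +1, matching the cycle-count sign.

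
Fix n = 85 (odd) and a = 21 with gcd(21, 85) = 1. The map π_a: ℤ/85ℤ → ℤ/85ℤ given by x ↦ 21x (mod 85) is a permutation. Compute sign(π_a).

+1

Start at x=21: 21 → 16 → 81 → 1 → 21 (one orbit).
Decompose π into cycles: lengths [4, 4, 4, 4, 4, 4, 4, 4, 4, 4, 4, 4, 4, 4, 4, 4, 4, 4, 4, 4, 1, 1, 1, 1, 1] (25 cycles, including the fixed point 0).
sign(π) = (−1)^{n − #cycles} = (−1)^{85−25} = (−1)^60 = +1.
Check: (21/85) = +1 by Zolotarev.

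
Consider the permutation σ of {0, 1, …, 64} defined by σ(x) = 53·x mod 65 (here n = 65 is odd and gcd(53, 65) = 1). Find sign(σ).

Orbit of 53 under x↦53x: [53, 14, 27, 1]… (length divides ord_65(53)).
Cycle lengths of π_53 on ℤ/65ℤ: [4, 4, 4, 4, 4, 4, 4, 4, 4, 4, 4, 4, 4, 1, 1, 1, 1, 1, 1, 1, 1, 1, 1, 1, 1, 1]; 26 cycles in total.
n − c = 65 − 26 = 39; sign = (−1)^39 = -1.

-1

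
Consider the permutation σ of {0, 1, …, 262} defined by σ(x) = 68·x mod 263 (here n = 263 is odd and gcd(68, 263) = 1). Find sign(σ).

+1

Trace 43: π^k(43) = [43, 31, 4, 9, 86, 62, 8] for k=0..6.
Cycle type of π: 131×2 + 1; total 3 cycles.
sign(π) = (−1)^{n − #cycles} = (−1)^{263−3} = (−1)^260 = +1.
(68|263)_J = +1 (Zolotarev's lemma cross-check).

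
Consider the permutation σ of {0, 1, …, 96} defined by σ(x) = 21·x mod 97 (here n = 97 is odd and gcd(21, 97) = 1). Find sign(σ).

Start at x=16: 16 → 45 → 72 → 57 → 33 → 14 → 3 → … (one orbit).
The orbit structure of x ↦ 21x mod 97: 2 orbits of sizes [96, 1].
Σ(ℓ_i−1) = 97−2 = 95; sign = (−1)^95 = -1.
Zolotarev: (21|97) = -1, matching the cycle-count sign.

-1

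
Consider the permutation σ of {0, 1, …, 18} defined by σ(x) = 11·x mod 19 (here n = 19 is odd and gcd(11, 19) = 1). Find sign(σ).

+1

Orbit of 1 under x↦11x: [1, 11, 7]… (length divides ord_19(11)).
7 cycles of lengths [3, 3, 3, 3, 3, 3, 1].
19 − 7 = 12 transpositions; sign(π) = (−1)^12 = +1.
(11|19)_J = +1 (Zolotarev's lemma cross-check).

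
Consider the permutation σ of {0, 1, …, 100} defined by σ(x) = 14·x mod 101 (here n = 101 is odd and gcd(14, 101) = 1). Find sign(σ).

Orbit of 1 under x↦14x: [1, 14, 95, 17, 36, 100, 87]… (length divides ord_101(14)).
Decompose π into cycles: lengths [10, 10, 10, 10, 10, 10, 10, 10, 10, 10, 1] (11 cycles, including the fixed point 0).
n − c = 101 − 11 = 90; sign = (−1)^90 = +1.
The Jacobi symbol (14|101) = +1 (Zolotarev) agrees.

+1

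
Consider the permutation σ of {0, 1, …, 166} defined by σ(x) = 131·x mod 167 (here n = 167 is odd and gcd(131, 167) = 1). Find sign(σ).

Start at x=52: 52 → 132 → 91 → 64 → 34 → 112 → 143 → … (one orbit).
Decompose π into cycles: lengths [166, 1] (2 cycles, including the fixed point 0).
sign(π) = (−1)^{n − #cycles} = (−1)^{167−2} = (−1)^165 = -1.
Via Zolotarev, sign(π_{131}) = (131|167) = -1.

-1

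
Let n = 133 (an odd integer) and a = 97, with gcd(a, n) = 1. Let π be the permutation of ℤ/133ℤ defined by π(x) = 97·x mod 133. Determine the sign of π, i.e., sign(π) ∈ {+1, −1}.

Orbit of 106 under x↦97x: [106, 41, 120, 69, 43, 48, 1]… (length divides ord_133(97)).
π_97 has 11 disjoint cycles with lengths [18, 18, 18, 18, 18, 18, 18, 2, 2, 2, 1] on {0,…,132}.
11 cycles on 133: each ℓ→(−1)^(ℓ−1), product (−1)^122 = +1.

+1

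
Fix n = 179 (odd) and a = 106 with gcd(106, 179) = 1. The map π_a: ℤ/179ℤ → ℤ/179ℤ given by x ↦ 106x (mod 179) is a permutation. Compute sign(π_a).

Start at x=29: 29 → 31 → 64 → 161 → 61 → 22 → 5 → … (one orbit).
Cycle lengths of π_106 on ℤ/179ℤ: [89, 89, 1]; 3 cycles in total.
sign(π) = (−1)^{n − #cycles} = (−1)^{179−3} = (−1)^176 = +1.
The Jacobi symbol (106|179) = +1 (Zolotarev) agrees.

+1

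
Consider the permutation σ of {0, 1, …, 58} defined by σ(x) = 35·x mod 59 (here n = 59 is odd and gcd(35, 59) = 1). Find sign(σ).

+1

Orbit of 22 under x↦35x: [22, 3, 46, 17, 5, 57, 48]… (length divides ord_59(35)).
The orbit structure of x ↦ 35x mod 59: 3 orbits of sizes [29, 29, 1].
3 cycles on 59: each ℓ→(−1)^(ℓ−1), product (−1)^56 = +1.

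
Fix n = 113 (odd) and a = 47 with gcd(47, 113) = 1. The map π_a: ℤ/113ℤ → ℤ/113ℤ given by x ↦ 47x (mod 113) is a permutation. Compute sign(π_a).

-1

Start at x=38: 38 → 91 → 96 → 105 → 76 → 69 → 79 → … (one orbit).
Cycle type of π: 112 + 1; total 2 cycles.
n − c = 113 − 2 = 111; sign = (−1)^111 = -1.
Check: (47/113) = -1 by Zolotarev.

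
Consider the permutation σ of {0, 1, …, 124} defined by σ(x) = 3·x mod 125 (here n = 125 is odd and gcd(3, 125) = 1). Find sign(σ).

Orbit of 63 under x↦3x: [63, 64, 67, 76, 103, 59, 52]… (length divides ord_125(3)).
Cycle lengths of π_3 on ℤ/125ℤ: [100, 20, 4, 1]; 4 cycles in total.
sign(π) = (−1)^{n − #cycles} = (−1)^{125−4} = (−1)^121 = -1.
Check: (3/125) = -1 by Zolotarev.

-1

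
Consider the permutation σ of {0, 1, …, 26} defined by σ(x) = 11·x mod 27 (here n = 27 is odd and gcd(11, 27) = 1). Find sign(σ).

Orbit of 25 under x↦11x: [25, 5, 1, 11, 13, 8, 7]… (length divides ord_27(11)).
π_11 has 4 disjoint cycles with lengths [18, 6, 2, 1] on {0,…,26}.
n − c = 27 − 4 = 23; sign = (−1)^23 = -1.
Check: (11/27) = -1 by Zolotarev.

-1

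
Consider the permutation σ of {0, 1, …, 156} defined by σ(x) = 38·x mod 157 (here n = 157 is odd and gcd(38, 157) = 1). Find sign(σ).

-1

Start at x=93: 93 → 80 → 57 → 125 → 40 → 107 → 141 → … (one orbit).
2 cycles of lengths [156, 1].
With 2 cycles on 157 points, sign = (−1)^{157−2} = -1.
Check: (38/157) = -1 by Zolotarev.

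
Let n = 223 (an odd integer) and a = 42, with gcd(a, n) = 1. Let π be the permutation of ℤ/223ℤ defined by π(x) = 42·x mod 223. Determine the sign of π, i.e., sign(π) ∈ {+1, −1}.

Trace 124: π^k(124) = [124, 79, 196, 204, 94, 157, 127] for k=0..6.
The orbit structure of x ↦ 42x mod 223: 2 orbits of sizes [222, 1].
Σ(ℓ_i−1) = 223−2 = 221; sign = (−1)^221 = -1.
(42|223)_J = -1 (Zolotarev's lemma cross-check).

-1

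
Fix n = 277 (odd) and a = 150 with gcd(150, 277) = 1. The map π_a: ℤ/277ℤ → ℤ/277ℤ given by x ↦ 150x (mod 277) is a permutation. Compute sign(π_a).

-1

Start at x=216: 216 → 268 → 35 → 264 → 266 → 12 → 138 → … (one orbit).
Decompose π into cycles: lengths [276, 1] (2 cycles, including the fixed point 0).
n − c = 277 − 2 = 275; sign = (−1)^275 = -1.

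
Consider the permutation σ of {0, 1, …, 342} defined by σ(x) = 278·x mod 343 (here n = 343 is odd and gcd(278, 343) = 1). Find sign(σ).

Start at x=291: 291 → 293 → 163 → 38 → 274 → 26 → 25 → … (one orbit).
Decompose π into cycles: lengths [294, 42, 6, 1] (4 cycles, including the fixed point 0).
sign(π) = (−1)^{n − #cycles} = (−1)^{343−4} = (−1)^339 = -1.
Zolotarev: (278|343) = -1, matching the cycle-count sign.

-1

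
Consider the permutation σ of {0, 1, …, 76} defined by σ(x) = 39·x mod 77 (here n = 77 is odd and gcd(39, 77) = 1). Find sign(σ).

Trace 8: π^k(8) = [8, 4, 2, 1, 39, 58, 29] for k=0..6.
Cycle lengths of π_39 on ℤ/77ℤ: [30, 30, 10, 3, 3, 1]; 6 cycles in total.
n − c = 77 − 6 = 71; sign = (−1)^71 = -1.
Zolotarev: (39|77) = -1, matching the cycle-count sign.

-1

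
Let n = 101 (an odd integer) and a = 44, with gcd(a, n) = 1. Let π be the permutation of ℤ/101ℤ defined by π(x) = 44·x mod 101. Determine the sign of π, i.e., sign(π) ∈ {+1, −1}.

Orbit of 60 under x↦44x: [60, 14, 10, 36, 69, 6, 62]… (length divides ord_101(44)).
Cycle type of π: 20×5 + 1; total 6 cycles.
n − c = 101 − 6 = 95; sign = (−1)^95 = -1.
The Jacobi symbol (44|101) = -1 (Zolotarev) agrees.

-1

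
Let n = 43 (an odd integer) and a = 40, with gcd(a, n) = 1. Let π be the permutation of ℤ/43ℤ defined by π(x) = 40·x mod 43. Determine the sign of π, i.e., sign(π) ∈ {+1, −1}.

Start at x=36: 36 → 21 → 23 → 17 → 35 → 24 → 14 → … (one orbit).
Cycle type of π: 21×2 + 1; total 3 cycles.
Σ(ℓ_i−1) = 43−3 = 40; sign = (−1)^40 = +1.
The Jacobi symbol (40|43) = +1 (Zolotarev) agrees.

+1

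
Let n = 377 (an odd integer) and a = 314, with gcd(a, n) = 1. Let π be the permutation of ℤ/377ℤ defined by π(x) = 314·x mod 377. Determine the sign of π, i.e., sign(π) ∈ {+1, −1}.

Start at x=277: 277 → 268 → 81 → 175 → 285 → 141 → 165 → … (one orbit).
The orbit structure of x ↦ 314x mod 377: 10 orbits of sizes [84, 84, 84, 84, 12, 7, 7, 7, 7, 1].
10 cycles on 377: each ℓ→(−1)^(ℓ−1), product (−1)^367 = -1.
Via Zolotarev, sign(π_{314}) = (314|377) = -1.

-1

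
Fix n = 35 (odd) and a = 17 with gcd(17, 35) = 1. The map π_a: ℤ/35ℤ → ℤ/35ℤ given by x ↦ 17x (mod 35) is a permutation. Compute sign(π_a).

Trace 1: π^k(1) = [1, 17, 9, 13, 11, 12, 29] for k=0..6.
Cycle lengths of π_17 on ℤ/35ℤ: [12, 12, 6, 4, 1]; 5 cycles in total.
Σ(ℓ_i−1) = 35−5 = 30; sign = (−1)^30 = +1.
Check: (17/35) = +1 by Zolotarev.

+1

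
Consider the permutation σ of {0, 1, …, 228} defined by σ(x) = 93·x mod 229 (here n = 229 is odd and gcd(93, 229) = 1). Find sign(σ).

-1

Trace 145: π^k(145) = [145, 203, 101, 4, 143, 17, 207] for k=0..6.
π_93 has 4 disjoint cycles with lengths [76, 76, 76, 1] on {0,…,228}.
With 4 cycles on 229 points, sign = (−1)^{229−4} = -1.
Via Zolotarev, sign(π_{93}) = (93|229) = -1.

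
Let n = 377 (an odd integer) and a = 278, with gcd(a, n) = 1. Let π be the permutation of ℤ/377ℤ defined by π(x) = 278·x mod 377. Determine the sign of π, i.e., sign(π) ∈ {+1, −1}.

+1

Orbit of 99 under x↦278x: [99, 1, 278, 376]… (length divides ord_377(278)).
Cycle lengths of π_278 on ℤ/377ℤ: [4, 4, 4, 4, 4, 4, 4, 4, 4, 4, 4, 4, 4, 4, 4, 4, 4, 4, 4, 4, 4, 4, 4, 4, 4, 4, 4, 4, 4, 4, 4, 4, 4, 4, 4, 4, 4, 4, 4, 4, 4, 4, 4, 4, 4, 4, 4, 4, 4, 4, 4, 4, 4, 4, 4, 4, 4, 4, 4, 4, 4, 4, 4, 4, 4, 4, 4, 4, 4, 4, 4, 4, 4, 4, 4, 4, 4, 4, 4, 4, 4, 4, 4, 4, 4, 4, 4, 4, 4, 4, 4, 4, 4, 4, 1]; 95 cycles in total.
95 cycles on 377: each ℓ→(−1)^(ℓ−1), product (−1)^282 = +1.
Check: (278/377) = +1 by Zolotarev.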